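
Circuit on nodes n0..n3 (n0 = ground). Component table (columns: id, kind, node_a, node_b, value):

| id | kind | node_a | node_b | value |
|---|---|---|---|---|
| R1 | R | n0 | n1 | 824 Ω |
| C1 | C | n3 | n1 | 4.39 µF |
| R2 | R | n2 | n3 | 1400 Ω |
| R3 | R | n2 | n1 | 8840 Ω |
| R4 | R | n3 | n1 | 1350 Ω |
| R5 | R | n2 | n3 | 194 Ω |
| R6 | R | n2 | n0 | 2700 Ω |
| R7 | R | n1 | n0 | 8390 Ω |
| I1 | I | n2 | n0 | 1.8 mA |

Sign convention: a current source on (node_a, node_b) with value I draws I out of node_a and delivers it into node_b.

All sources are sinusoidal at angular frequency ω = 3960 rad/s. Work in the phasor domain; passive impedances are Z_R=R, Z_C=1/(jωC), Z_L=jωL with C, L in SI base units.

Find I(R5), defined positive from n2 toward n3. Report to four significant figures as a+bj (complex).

Element admittances at ω=3960 rad/s:
  Y(R1) = 0.001214+0.000j S between n0,n1
  Y(C1) = 0.000+0.01738j S between n3,n1
  Y(R2) = 0.0007143+0.000j S between n2,n3
  Y(R3) = 0.0001131+0.000j S between n2,n1
  Y(R4) = 0.0007407+0.000j S between n3,n1
  Y(R5) = 0.005155+0.000j S between n2,n3
  Y(R6) = 0.0003704+0.000j S between n2,n0
  Y(R7) = 0.0001192+0.000j S between n1,n0
  I1: injects 0.0018 A into n0 (from n2)
Assemble and solve the 3×3 MNA system:
  V(n1)=-1.007-0.01536j  V(n2)=-1.236+0.05529j  V(n3)=-1.012+0.06014j

-0.001156-2.501e-05j A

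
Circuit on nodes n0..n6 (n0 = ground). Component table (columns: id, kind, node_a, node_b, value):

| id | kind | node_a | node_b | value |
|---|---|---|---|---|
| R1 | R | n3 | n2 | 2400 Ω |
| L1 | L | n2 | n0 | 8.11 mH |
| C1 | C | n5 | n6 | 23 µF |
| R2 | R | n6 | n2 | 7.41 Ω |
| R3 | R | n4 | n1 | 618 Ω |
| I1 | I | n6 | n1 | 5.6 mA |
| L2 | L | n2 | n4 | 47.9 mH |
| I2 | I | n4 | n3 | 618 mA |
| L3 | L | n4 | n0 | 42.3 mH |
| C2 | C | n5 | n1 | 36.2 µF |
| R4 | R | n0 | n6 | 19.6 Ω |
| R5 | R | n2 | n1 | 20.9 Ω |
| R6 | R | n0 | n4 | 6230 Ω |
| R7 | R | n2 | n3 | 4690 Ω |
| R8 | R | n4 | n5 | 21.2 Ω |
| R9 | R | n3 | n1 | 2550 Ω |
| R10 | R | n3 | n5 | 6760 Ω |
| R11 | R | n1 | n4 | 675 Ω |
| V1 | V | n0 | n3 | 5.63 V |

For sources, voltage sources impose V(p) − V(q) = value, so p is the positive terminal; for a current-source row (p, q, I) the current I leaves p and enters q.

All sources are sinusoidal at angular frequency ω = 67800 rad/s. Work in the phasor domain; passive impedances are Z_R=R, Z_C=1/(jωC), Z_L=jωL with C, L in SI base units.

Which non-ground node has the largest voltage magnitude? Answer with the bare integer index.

Apply KCL at each of the 6 non-ground nodes and solve the resulting linear system.
Node n1: branches {R3, I1, C2, R5, R9, R11} → V_1 = -11.90-0.1791j
Node n2: branches {R1, L1, R2, L2, R5, R7} → V_2 = -11.85-0.5681j
Node n3: branches {R1, I2, R7, R9, R10, V1} → V_3 = -5.630+0.000j
Node n4: branches {R3, L2, I2, L3, R6, R8, R11} → V_4 = -24.11-0.4305j
Node n5: branches {C1, C2, R8, R10} → V_5 = -11.89-0.1903j
Node n6: branches {C1, R2, I1, R4} → V_6 = -11.87-0.5769j
Source currents: i(V1)=-0.6107+0.0004562j

4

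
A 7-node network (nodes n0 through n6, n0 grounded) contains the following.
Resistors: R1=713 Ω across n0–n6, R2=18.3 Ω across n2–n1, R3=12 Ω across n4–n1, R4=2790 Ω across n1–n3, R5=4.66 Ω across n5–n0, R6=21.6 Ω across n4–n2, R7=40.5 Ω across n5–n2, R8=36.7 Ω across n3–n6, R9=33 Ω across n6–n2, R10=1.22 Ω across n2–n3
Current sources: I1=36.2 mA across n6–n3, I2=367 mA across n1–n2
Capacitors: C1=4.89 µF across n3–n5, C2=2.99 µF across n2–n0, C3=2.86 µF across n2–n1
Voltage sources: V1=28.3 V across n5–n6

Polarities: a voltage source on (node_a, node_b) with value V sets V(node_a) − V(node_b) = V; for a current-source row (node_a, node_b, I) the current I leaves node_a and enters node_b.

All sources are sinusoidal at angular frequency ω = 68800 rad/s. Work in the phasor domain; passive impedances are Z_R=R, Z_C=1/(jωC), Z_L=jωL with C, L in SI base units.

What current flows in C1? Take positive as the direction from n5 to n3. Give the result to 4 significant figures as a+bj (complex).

1.044+0.3737j A

Element admittances at ω=68800 rad/s:
  Y(R1) = 0.001403+0.000j S between n0,n6
  I1: injects 0.0362 A into n3 (from n6)
  Y(R2) = 0.05464+0.000j S between n2,n1
  Y(R3) = 0.08333+0.000j S between n4,n1
  Y(R4) = 0.0003584+0.000j S between n1,n3
  Y(R5) = 0.2146+0.000j S between n5,n0
  Y(R6) = 0.04630+0.000j S between n4,n2
  Y(C1) = 0.000+0.3364j S between n3,n5
  Y(C2) = 0.000+0.2057j S between n2,n0
  I2: injects 0.367 A into n2 (from n1)
  Y(R7) = 0.02469+0.000j S between n5,n2
  Y(R8) = 0.02725+0.000j S between n3,n6
  Y(C3) = 0.000+0.1968j S between n2,n1
  Y(R9) = 0.03030+0.000j S between n6,n2
  Y(R10) = 0.8197+0.000j S between n2,n3
  V1: constraint V(n5)−V(n6) = 28.3
Assemble and solve the 7×7 MNA system:
  V(n1)=-0.006501+3.684j  V(n2)=0.6704+2.111j  V(n3)=1.084+2.465j  V(n4)=0.2352+3.123j  V(n5)=2.195-0.6385j  V(n6)=-26.11-0.6385j
  i(V1)=-1.553-0.1688j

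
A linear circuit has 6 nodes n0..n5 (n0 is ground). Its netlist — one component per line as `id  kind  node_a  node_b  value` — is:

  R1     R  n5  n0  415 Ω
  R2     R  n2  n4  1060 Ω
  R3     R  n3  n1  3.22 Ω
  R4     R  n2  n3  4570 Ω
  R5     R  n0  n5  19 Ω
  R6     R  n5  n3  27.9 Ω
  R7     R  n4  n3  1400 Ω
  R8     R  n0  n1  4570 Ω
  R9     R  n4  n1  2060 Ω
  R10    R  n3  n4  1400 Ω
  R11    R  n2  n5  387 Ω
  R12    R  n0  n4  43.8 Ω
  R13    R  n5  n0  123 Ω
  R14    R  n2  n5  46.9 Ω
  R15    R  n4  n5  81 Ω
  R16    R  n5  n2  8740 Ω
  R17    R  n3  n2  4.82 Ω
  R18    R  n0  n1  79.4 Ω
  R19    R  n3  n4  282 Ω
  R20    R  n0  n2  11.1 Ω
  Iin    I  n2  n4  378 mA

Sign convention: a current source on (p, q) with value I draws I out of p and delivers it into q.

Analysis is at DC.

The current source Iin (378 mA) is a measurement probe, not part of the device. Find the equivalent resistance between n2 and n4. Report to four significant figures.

MNA unknowns: 5 node voltages V₁..V_5
R1: Y=0.002410 on G[5,0]
R2: Y=0.0009434 on G[2,4]
R3: Y=0.3106 on G[3,1]
R4: Y=0.0002188 on G[2,3]
R5: Y=0.05263 on G[0,5]
R6: Y=0.03584 on G[5,3]
R7: Y=0.0007143 on G[4,3]
R8: Y=0.0002188 on G[0,1]
R9: Y=0.0004854 on G[4,1]
R10: Y=0.0007143 on G[3,4]
R11: Y=0.002584 on G[2,5]
R12: Y=0.02283 on G[0,4]
R13: Y=0.008130 on G[5,0]
R14: Y=0.02132 on G[2,5]
R15: Y=0.01235 on G[4,5]
R16: Y=0.0001144 on G[5,2]
R17: Y=0.2075 on G[3,2]
R18: Y=0.01259 on G[0,1]
R19: Y=0.003546 on G[3,4]
R20: Y=0.09009 on G[0,2]
Iin: z[2]−=0.378, z[4]+=0.378
solve → V1=-1.392, V2=-2.085, V3=-1.466, V4=8.867, V5=0.05070

R_eq = 28.97 Ω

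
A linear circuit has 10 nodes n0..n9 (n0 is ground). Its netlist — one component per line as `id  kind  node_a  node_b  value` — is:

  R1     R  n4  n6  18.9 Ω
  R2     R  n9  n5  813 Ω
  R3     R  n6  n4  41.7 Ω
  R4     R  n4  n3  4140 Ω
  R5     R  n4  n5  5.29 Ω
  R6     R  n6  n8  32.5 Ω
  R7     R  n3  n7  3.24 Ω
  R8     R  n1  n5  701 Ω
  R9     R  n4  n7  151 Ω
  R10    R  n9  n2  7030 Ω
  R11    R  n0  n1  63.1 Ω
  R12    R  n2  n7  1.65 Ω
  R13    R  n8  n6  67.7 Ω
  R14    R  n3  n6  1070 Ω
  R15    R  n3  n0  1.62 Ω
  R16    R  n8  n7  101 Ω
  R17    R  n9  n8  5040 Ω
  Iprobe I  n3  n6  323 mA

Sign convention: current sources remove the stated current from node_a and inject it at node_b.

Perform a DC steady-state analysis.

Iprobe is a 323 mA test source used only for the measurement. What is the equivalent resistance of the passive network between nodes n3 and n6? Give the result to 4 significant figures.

R_eq = 62.81 Ω

MNA unknowns: 9 node voltages V₁..V_9
R1: Y=0.05291 on G[4,6]
R2: Y=0.001230 on G[9,5]
R3: Y=0.02398 on G[6,4]
R4: Y=0.0002415 on G[4,3]
R5: Y=0.1890 on G[4,5]
R6: Y=0.03077 on G[6,8]
R7: Y=0.3086 on G[3,7]
R8: Y=0.001427 on G[1,5]
R9: Y=0.006623 on G[4,7]
R10: Y=0.0001422 on G[9,2]
R11: Y=0.01585 on G[0,1]
R12: Y=0.6061 on G[2,7]
R13: Y=0.01477 on G[8,6]
R14: Y=0.0009346 on G[3,6]
R15: Y=0.6173 on G[3,0]
R16: Y=0.009901 on G[8,7]
R17: Y=0.0001984 on G[9,8]
Iprobe: z[3]−=0.323, z[6]+=0.323
solve → V1=1.504, V2=0.8585, V3=-0.03861, V4=18.35, V5=18.21, V6=20.25, V7=0.8549, V8=16.78, V9=16.46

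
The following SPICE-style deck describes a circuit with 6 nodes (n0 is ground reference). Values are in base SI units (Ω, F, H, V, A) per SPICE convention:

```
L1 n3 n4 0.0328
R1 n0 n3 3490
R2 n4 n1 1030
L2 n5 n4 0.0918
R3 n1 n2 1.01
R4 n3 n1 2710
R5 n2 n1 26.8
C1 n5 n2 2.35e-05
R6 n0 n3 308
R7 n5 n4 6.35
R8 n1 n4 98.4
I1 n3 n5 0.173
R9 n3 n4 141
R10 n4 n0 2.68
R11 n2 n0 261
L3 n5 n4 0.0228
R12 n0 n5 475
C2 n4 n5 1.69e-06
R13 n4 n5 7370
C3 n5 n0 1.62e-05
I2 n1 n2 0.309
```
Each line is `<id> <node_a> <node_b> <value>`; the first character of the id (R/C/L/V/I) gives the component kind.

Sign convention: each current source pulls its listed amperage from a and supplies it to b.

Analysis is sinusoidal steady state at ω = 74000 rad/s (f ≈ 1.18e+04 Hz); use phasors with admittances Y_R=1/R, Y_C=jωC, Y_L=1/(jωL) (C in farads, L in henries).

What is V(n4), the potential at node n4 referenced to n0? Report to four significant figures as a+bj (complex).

-0.1852+0.01371j V

Element admittances at ω=74000 rad/s:
  Y(L1) = 0.000-0.0004120j S between n3,n4
  Y(R1) = 0.0002865+0.000j S between n0,n3
  Y(R2) = 0.0009709+0.000j S between n4,n1
  Y(L2) = 0.000-0.0001472j S between n5,n4
  Y(R3) = 0.9901+0.000j S between n1,n2
  Y(R4) = 0.0003690+0.000j S between n3,n1
  Y(R5) = 0.03731+0.000j S between n2,n1
  Y(C1) = 0.000+1.739j S between n5,n2
  Y(R6) = 0.003247+0.000j S between n0,n3
  Y(R7) = 0.1575+0.000j S between n5,n4
  Y(R8) = 0.01016+0.000j S between n1,n4
  I1: injects 0.173 A into n5 (from n3)
  Y(R9) = 0.007092+0.000j S between n3,n4
  Y(R10) = 0.3731+0.000j S between n4,n0
  Y(R11) = 0.003831+0.000j S between n2,n0
  Y(L3) = 0.000-0.0005927j S between n5,n4
  Y(R12) = 0.002105+0.000j S between n0,n5
  Y(C2) = 0.000+0.1251j S between n4,n5
  Y(R13) = 0.0001357+0.000j S between n4,n5
  Y(C3) = 0.000+1.199j S between n5,n0
  I2: injects 0.309 A into n2 (from n1)
Assemble and solve the 5×5 MNA system:
  V(n1)=-0.3062-0.1008j  V(n2)=-0.001191-0.1018j  V(n3)=-15.84-0.5813j  V(n4)=-0.1852+0.01371j  V(n5)=-0.002046-0.1043j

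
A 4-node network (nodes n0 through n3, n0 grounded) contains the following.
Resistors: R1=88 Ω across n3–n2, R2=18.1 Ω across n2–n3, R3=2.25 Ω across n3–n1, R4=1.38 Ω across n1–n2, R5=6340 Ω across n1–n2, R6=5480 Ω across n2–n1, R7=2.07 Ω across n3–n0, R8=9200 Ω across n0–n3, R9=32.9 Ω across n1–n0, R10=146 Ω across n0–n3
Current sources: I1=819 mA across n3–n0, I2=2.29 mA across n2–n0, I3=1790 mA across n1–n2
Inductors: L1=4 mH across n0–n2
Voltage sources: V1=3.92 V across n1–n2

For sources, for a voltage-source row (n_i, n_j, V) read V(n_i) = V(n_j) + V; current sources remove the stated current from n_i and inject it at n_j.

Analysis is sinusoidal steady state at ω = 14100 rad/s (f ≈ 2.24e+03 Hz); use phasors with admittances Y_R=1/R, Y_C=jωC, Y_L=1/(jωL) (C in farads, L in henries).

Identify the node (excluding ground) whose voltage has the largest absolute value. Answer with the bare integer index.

2

Element admittances at ω=14100 rad/s:
  Y(R1) = 0.01136+0.000j S between n3,n2
  Y(R2) = 0.05525+0.000j S between n2,n3
  I1: injects 0.819 A into n0 (from n3)
  Y(R3) = 0.4444+0.000j S between n3,n1
  Y(R4) = 0.7246+0.000j S between n1,n2
  Y(L1) = 0.000-0.01773j S between n0,n2
  Y(R5) = 0.0001577+0.000j S between n1,n2
  Y(R6) = 0.0001825+0.000j S between n2,n1
  Y(R7) = 0.4831+0.000j S between n3,n0
  I2: injects 0.00229 A into n0 (from n2)
  Y(R8) = 0.0001087+0.000j S between n0,n3
  Y(R9) = 0.03040+0.000j S between n1,n0
  Y(R10) = 0.006849+0.000j S between n0,n3
  I3: injects 1.79 A into n2 (from n1)
  V1: constraint V(n1)−V(n2) = 3.92
Assemble and solve the 4×4 MNA system:
  V(n1)=-1.023-0.3124j  V(n2)=-4.943-0.3124j  V(n3)=-1.601-0.1595j
  i(V1)=-4.858+0.07746j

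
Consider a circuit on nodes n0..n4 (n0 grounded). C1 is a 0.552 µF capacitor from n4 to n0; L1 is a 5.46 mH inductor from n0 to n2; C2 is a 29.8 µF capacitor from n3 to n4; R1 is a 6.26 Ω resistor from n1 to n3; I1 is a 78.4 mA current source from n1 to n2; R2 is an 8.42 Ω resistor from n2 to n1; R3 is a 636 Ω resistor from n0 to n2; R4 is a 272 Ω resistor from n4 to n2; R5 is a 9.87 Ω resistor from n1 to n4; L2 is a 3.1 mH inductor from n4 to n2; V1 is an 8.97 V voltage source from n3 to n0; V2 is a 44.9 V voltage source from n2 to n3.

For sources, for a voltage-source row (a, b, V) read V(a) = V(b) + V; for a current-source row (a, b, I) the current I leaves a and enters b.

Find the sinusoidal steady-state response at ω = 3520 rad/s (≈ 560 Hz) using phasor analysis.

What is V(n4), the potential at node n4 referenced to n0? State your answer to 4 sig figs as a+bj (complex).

18.38-54.83j V

Apply KCL at each of the 4 non-ground nodes and solve the resulting linear system.
Node n1: branches {R1, I1, R2, R5} → V_1 = 25.31-14.63j
Node n2: branches {L1, I1, R2, R3, R4, L2, V2} → V_2 = 53.87+0.000j
Node n3: branches {C2, R1, V1, V2} → V_3 = 8.970+0.000j
Node n4: branches {C1, C2, R4, R5, L2} → V_4 = 18.38-54.83j
Source currents: i(V1)=-0.1912+2.767j, i(V2)=-8.553+4.117j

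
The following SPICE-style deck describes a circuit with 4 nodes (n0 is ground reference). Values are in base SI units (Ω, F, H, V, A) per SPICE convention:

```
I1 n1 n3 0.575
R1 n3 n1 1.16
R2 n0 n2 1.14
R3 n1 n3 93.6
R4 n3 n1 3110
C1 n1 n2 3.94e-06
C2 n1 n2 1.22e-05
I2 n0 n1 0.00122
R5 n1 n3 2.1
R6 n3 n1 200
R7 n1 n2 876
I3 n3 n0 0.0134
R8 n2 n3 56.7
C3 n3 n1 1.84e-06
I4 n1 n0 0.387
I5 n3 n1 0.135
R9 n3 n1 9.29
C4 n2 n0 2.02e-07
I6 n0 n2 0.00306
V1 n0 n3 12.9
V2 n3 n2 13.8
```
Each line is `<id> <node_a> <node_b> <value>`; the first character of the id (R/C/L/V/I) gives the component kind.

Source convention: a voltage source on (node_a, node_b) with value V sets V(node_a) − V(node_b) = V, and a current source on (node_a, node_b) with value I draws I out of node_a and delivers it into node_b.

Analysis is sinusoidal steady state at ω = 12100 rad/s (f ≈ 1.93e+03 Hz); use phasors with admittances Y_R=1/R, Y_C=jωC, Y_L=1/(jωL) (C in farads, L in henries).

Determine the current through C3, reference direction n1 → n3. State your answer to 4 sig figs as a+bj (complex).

0.03826-0.01850j A

Element admittances at ω=12100 rad/s:
  I1: injects 0.575 A into n3 (from n1)
  Y(R1) = 0.8621+0.000j S between n3,n1
  Y(R2) = 0.8772+0.000j S between n0,n2
  Y(R3) = 0.01068+0.000j S between n1,n3
  Y(R4) = 0.0003215+0.000j S between n3,n1
  Y(C1) = 0.000+0.04767j S between n1,n2
  Y(C2) = 0.000+0.1476j S between n1,n2
  I2: injects 0.00122 A into n1 (from n0)
  Y(R5) = 0.4762+0.000j S between n1,n3
  Y(R6) = 0.005000+0.000j S between n3,n1
  Y(R7) = 0.001142+0.000j S between n1,n2
  I3: injects 0.0134 A into n0 (from n3)
  Y(R8) = 0.01764+0.000j S between n2,n3
  Y(C3) = 0.000+0.02226j S between n3,n1
  I4: injects 0.387 A into n0 (from n1)
  I5: injects 0.135 A into n1 (from n3)
  Y(R9) = 0.1076+0.000j S between n3,n1
  Y(C4) = 0.000+0.002444j S between n2,n0
  I6: injects 0.00306 A into n2 (from n0)
  V1: constraint V(n0)−V(n3) = 12.9
  V2: constraint V(n3)−V(n2) = 13.8
Assemble and solve the 5×5 MNA system:
  V(n1)=-13.73-1.719j  V(n2)=-26.70+0.000j  V(n3)=-12.90+0.000j
  i(V1)=-23.02-0.06526j  i(V2)=-24.02-2.596j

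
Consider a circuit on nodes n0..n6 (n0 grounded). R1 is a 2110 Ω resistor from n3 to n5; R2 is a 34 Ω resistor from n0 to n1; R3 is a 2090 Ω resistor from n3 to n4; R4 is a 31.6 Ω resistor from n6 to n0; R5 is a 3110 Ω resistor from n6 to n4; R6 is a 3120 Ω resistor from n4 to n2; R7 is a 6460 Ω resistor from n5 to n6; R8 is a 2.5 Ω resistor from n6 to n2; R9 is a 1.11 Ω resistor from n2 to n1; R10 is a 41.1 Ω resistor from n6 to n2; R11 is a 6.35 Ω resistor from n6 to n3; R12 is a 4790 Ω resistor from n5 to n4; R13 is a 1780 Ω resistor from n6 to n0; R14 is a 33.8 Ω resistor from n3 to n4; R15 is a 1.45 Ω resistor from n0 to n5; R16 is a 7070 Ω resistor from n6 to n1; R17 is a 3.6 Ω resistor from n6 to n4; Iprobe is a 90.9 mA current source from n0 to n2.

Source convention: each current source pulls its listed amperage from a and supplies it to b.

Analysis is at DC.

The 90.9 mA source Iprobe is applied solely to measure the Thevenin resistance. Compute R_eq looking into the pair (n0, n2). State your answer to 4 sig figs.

Element admittances at DC:
  Y(R1) = 0.0004739 S between n3,n5
  Y(R2) = 0.02941 S between n0,n1
  Y(R3) = 0.0004785 S between n3,n4
  Y(R4) = 0.03165 S between n6,n0
  Y(R5) = 0.0003215 S between n6,n4
  Y(R6) = 0.0003205 S between n4,n2
  Y(R7) = 0.0001548 S between n5,n6
  Y(R8) = 0.4000 S between n6,n2
  Y(R9) = 0.9009 S between n2,n1
  Y(R10) = 0.02433 S between n6,n2
  Y(R11) = 0.1575 S between n6,n3
  Y(R12) = 0.0002088 S between n5,n4
  Y(R13) = 0.0005618 S between n6,n0
  Y(R14) = 0.02959 S between n3,n4
  Y(R15) = 0.6897 S between n0,n5
  Y(R16) = 0.0001414 S between n6,n1
  Y(R17) = 0.2778 S between n6,n4
  Iprobe: injects 0.0909 A into n2 (from n0)
Assemble and solve the 6×6 MNA system:
  V(n1)=1.488  V(n2)=1.537  V(n3)=1.422  V(n4)=1.425  V(n5)=0.001727  V(n6)=1.426

R_eq = 16.91 Ω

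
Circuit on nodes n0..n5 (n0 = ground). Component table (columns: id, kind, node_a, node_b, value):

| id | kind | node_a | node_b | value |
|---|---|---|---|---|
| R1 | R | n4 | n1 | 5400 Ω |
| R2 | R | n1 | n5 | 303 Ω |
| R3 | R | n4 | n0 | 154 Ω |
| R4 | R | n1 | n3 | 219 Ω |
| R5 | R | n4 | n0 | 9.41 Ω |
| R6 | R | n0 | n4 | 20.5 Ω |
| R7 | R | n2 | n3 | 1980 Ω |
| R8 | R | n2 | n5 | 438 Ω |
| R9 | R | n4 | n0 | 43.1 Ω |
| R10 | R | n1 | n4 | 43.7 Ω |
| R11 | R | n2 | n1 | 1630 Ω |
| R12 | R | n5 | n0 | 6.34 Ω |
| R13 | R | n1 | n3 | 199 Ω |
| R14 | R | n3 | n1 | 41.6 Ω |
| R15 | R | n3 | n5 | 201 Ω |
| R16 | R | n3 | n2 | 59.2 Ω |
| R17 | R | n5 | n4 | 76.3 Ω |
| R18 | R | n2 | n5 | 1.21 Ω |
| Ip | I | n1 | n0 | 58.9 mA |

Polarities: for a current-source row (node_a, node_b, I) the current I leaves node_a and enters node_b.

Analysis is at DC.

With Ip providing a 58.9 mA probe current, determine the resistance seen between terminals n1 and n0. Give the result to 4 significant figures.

MNA unknowns: 5 node voltages V₁..V_5
R1: Y=0.0001852 on G[4,1]
R2: Y=0.003300 on G[1,5]
R3: Y=0.006494 on G[4,0]
R4: Y=0.004566 on G[1,3]
R5: Y=0.1063 on G[4,0]
R6: Y=0.04878 on G[0,4]
R7: Y=0.0005051 on G[2,3]
R8: Y=0.002283 on G[2,5]
R9: Y=0.02320 on G[4,0]
R10: Y=0.02288 on G[1,4]
R11: Y=0.0006135 on G[2,1]
R12: Y=0.1577 on G[5,0]
R13: Y=0.005025 on G[1,3]
R14: Y=0.02404 on G[3,1]
R15: Y=0.004975 on G[3,5]
R16: Y=0.01689 on G[3,2]
R17: Y=0.01311 on G[5,4]
R18: Y=0.8264 on G[2,5]
Ip: z[1]−=0.0589, z[0]+=0.0589
solve → V1=-1.635, V2=-0.1815, V3=-1.053, V4=-0.1804, V5=-0.1622

R_eq = 27.76 Ω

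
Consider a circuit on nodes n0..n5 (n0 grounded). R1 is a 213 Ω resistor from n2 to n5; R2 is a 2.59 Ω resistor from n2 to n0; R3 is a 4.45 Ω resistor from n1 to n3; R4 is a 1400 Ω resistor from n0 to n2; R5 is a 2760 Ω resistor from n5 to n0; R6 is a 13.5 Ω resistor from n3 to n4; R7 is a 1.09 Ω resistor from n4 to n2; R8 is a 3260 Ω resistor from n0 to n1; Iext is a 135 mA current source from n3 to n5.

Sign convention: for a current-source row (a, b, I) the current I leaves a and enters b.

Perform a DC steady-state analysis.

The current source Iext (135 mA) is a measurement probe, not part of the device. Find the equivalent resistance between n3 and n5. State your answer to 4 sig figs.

R_eq = 212.3 Ω

MNA unknowns: 5 node voltages V₁..V_5
R1: Y=0.004695 on G[2,5]
R2: Y=0.3861 on G[2,0]
R3: Y=0.2247 on G[1,3]
R4: Y=0.0007143 on G[0,2]
R5: Y=0.0003623 on G[5,0]
R6: Y=0.07407 on G[3,4]
R7: Y=0.9174 on G[4,2]
R8: Y=0.0003067 on G[0,1]
Iext: z[3]−=0.135, z[5]+=0.135
solve → V1=-1.981, V2=-0.02341, V3=-1.984, V4=-0.1699, V5=26.67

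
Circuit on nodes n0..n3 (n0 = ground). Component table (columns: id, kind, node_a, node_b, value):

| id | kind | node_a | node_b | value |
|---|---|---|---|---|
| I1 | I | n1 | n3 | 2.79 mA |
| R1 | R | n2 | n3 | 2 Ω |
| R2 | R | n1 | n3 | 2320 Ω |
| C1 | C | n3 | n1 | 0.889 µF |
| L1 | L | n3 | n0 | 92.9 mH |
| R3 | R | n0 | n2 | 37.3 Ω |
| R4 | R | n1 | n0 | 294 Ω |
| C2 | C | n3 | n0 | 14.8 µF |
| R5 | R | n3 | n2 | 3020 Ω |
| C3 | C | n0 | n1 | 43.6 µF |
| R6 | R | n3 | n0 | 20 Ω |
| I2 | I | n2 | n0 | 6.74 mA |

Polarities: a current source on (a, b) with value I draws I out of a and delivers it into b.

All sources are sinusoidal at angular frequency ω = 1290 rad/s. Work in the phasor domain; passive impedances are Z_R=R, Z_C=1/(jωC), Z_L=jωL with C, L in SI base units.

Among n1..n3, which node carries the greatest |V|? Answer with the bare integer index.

Element admittances at ω=1290 rad/s:
  I1: injects 0.00279 A into n3 (from n1)
  Y(R1) = 0.5000+0.000j S between n2,n3
  Y(R2) = 0.0004310+0.000j S between n1,n3
  Y(C1) = 0.000+0.001147j S between n3,n1
  Y(L1) = 0.000-0.008344j S between n3,n0
  Y(R3) = 0.02681+0.000j S between n0,n2
  Y(R4) = 0.003401+0.000j S between n1,n0
  Y(C2) = 0.000+0.01909j S between n3,n0
  Y(R5) = 0.0003311+0.000j S between n3,n2
  Y(C3) = 0.000+0.05624j S between n0,n1
  Y(R6) = 0.05000+0.000j S between n3,n0
  I2: injects 0.00674 A into n0 (from n2)
Assemble and solve the 3×3 MNA system:
  V(n1)=-0.004146+0.04884j  V(n2)=-0.05750+0.007213j  V(n3)=-0.04711+0.007600j

2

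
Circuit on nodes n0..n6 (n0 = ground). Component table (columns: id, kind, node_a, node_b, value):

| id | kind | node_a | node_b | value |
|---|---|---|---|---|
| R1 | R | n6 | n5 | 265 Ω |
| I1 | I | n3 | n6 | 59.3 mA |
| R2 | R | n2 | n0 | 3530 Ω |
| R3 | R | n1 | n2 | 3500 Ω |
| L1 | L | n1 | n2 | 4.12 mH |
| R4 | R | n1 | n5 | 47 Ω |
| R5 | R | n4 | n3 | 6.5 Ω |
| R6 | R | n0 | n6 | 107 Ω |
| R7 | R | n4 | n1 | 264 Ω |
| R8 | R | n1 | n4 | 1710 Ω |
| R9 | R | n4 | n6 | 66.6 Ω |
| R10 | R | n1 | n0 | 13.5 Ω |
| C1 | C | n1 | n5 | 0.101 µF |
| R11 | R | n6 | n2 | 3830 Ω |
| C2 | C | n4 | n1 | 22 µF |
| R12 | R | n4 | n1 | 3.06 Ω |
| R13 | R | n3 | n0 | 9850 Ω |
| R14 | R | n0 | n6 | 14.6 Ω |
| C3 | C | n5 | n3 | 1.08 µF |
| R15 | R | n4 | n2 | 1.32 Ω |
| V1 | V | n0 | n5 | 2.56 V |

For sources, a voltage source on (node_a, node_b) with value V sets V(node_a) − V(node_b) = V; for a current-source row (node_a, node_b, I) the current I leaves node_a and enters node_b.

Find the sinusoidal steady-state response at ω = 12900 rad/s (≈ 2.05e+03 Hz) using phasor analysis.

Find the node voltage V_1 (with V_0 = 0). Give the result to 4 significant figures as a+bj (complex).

-0.9941-0.1599j V

Apply KCL at each of the 6 non-ground nodes and solve the resulting linear system.
Node n1: branches {R3, L1, R4, R7, R8, R10, C1, C2, R12} → V_1 = -0.9941-0.1599j
Node n2: branches {R2, R3, L1, R11, R15} → V_2 = -1.087-0.1275j
Node n3: branches {I1, R5, R13, C3} → V_3 = -1.492-0.2219j
Node n4: branches {R5, R7, R8, R9, C2, R12, R15} → V_4 = -1.087-0.1253j
Node n5: branches {R1, R4, C1, C3, V1} → V_5 = -2.560+0.000j
Node n6: branches {R1, I1, R6, R9, R11, R14} → V_6 = 0.3409-0.01976j
Source currents: i(V1)=-0.04756-0.01344j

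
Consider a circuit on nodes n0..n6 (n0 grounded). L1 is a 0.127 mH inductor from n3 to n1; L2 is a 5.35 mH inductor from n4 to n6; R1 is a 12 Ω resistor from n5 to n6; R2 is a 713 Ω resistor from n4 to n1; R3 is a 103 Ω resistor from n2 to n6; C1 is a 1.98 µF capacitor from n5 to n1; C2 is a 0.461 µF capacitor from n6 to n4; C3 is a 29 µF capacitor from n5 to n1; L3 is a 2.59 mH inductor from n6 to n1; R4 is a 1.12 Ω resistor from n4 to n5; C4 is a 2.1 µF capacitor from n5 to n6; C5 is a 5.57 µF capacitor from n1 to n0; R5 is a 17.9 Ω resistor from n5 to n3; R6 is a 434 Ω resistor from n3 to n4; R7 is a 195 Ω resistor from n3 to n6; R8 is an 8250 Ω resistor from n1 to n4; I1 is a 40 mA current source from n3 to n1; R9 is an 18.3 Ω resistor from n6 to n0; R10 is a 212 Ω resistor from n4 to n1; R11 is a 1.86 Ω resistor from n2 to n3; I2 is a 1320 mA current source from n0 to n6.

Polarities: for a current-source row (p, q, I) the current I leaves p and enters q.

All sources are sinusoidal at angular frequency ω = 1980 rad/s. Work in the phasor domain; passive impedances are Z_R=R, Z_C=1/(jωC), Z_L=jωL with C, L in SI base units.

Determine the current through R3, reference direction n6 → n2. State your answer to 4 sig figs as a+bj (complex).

-0.009926+0.008057j A

MNA unknowns: 6 node voltages V₁..V_6
L1: Y=0.000-3.977j on G[3,1]
L2: Y=0.000-0.09440j on G[4,6]
R1: Y=0.08333+0.000j on G[5,6]
R2: Y=0.001403+0.000j on G[4,1]
R3: Y=0.009709+0.000j on G[2,6]
C1: Y=0.000+0.003920j on G[5,1]
C2: Y=0.000+0.0009128j on G[6,4]
C3: Y=0.000+0.05742j on G[5,1]
L3: Y=0.000-0.1950j on G[6,1]
R4: Y=0.8929+0.000j on G[4,5]
C4: Y=0.000+0.004158j on G[5,6]
C5: Y=0.000+0.01103j on G[1,0]
R5: Y=0.05587+0.000j on G[5,3]
R6: Y=0.002304+0.000j on G[3,4]
R7: Y=0.005128+0.000j on G[3,6]
R8: Y=0.0001212+0.000j on G[1,4]
I1: z[3]−=0.04, z[1]+=0.04
R9: Y=0.05464+0.000j on G[6,0]
R10: Y=0.004717+0.000j on G[4,1]
R11: Y=0.5376+0.000j on G[2,3]
I2: z[0]−=1.32, z[6]+=1.32
solve → V1=24.07-5.684j, V2=24.03-5.687j, V3=24.05-5.702j, V4=23.71-4.604j, V5=23.73-4.667j, V6=23.01-4.857j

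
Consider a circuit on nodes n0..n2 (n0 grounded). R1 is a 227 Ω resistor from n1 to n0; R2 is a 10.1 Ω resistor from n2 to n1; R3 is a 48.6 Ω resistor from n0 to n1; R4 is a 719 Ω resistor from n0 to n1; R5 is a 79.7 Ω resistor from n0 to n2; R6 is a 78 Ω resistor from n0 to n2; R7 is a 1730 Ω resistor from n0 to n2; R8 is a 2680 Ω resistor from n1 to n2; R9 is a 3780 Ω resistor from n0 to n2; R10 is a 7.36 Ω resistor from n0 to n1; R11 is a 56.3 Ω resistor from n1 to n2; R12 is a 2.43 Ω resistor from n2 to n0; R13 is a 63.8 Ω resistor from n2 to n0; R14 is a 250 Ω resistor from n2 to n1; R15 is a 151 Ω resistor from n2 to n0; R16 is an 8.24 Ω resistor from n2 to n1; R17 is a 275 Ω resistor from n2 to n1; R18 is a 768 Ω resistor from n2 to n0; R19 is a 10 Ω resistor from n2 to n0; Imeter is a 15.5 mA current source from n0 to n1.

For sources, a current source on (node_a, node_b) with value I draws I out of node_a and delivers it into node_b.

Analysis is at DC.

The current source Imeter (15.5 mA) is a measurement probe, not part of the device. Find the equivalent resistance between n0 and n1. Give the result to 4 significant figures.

R_eq = 3.000 Ω

Element admittances at DC:
  Y(R1) = 0.004405 S between n1,n0
  Y(R2) = 0.09901 S between n2,n1
  Y(R3) = 0.02058 S between n0,n1
  Y(R4) = 0.001391 S between n0,n1
  Y(R5) = 0.01255 S between n0,n2
  Y(R6) = 0.01282 S between n0,n2
  Y(R7) = 0.0005780 S between n0,n2
  Y(R8) = 0.0003731 S between n1,n2
  Y(R9) = 0.0002646 S between n0,n2
  Y(R10) = 0.1359 S between n0,n1
  Y(R11) = 0.01776 S between n1,n2
  Y(R12) = 0.4115 S between n2,n0
  Y(R13) = 0.01567 S between n2,n0
  Y(R14) = 0.004000 S between n2,n1
  Y(R15) = 0.006623 S between n2,n0
  Y(R16) = 0.1214 S between n2,n1
  Y(R17) = 0.003636 S between n2,n1
  Y(R18) = 0.001302 S between n2,n0
  Y(R19) = 0.1000 S between n2,n0
  Imeter: injects 0.0155 A into n1 (from n0)
Assemble and solve the 2×2 MNA system:
  V(n1)=0.04650  V(n2)=0.01417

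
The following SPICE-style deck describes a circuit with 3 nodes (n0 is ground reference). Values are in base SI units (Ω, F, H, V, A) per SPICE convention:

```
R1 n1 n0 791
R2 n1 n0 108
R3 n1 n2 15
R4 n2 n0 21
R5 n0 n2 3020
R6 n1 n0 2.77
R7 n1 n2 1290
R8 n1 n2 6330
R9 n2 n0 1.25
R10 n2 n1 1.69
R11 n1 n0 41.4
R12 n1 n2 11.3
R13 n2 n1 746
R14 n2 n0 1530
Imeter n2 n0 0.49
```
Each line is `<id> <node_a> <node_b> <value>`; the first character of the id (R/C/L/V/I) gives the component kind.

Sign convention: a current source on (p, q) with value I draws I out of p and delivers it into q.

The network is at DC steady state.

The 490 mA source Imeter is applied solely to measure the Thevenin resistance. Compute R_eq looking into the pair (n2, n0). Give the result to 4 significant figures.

Element admittances at DC:
  Y(R1) = 0.001264 S between n1,n0
  Y(R2) = 0.009259 S between n1,n0
  Y(R3) = 0.06667 S between n1,n2
  Y(R4) = 0.04762 S between n2,n0
  Y(R5) = 0.0003311 S between n0,n2
  Y(R6) = 0.3610 S between n1,n0
  Y(R7) = 0.0007752 S between n1,n2
  Y(R8) = 0.0001580 S between n1,n2
  Y(R9) = 0.8000 S between n2,n0
  Y(R10) = 0.5917 S between n2,n1
  Y(R11) = 0.02415 S between n1,n0
  Y(R12) = 0.08850 S between n1,n2
  Y(R13) = 0.001340 S between n2,n1
  Y(R14) = 0.0006536 S between n2,n0
  Imeter: injects 0.49 A into n0 (from n2)
Assemble and solve the 2×2 MNA system:
  V(n1)=-0.2895  V(n2)=-0.4424

R_eq = 0.9029 Ω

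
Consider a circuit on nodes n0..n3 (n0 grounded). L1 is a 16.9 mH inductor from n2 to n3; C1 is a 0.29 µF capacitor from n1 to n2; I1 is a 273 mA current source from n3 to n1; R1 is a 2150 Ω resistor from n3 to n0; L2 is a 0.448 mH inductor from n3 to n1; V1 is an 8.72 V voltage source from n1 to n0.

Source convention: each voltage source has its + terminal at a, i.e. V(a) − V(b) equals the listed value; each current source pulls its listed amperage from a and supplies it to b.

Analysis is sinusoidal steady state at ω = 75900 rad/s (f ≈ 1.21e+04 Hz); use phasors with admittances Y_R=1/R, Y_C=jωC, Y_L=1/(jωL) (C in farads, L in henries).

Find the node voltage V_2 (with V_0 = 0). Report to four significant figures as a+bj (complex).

8.725+0.3366j V

Apply KCL at each of the 3 non-ground nodes and solve the resulting linear system.
Node n1: branches {C1, I1, L2, V1} → V_1 = 8.720+0.000j
Node n2: branches {L1, C1} → V_2 = 8.725+0.3366j
Node n3: branches {L1, I1, R1, L2} → V_3 = 8.579-9.167j
Source currents: i(V1)=-0.003990+0.004264j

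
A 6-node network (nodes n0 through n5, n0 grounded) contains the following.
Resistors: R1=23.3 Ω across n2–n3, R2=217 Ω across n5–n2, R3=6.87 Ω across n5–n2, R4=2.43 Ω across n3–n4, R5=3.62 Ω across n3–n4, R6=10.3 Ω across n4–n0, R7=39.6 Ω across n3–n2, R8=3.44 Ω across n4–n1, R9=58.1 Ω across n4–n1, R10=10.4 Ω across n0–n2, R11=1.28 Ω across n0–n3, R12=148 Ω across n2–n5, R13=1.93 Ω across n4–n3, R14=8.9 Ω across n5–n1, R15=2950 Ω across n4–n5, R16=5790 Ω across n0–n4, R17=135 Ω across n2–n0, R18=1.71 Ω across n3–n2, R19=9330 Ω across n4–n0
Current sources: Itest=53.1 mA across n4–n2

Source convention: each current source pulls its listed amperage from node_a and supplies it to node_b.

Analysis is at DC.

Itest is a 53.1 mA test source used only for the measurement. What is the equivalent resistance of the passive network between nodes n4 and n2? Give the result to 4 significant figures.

R_eq = 1.880 Ω

MNA unknowns: 5 node voltages V₁..V_5
R1: Y=0.04292 on G[2,3]
R2: Y=0.004608 on G[5,2]
R3: Y=0.1456 on G[5,2]
R4: Y=0.4115 on G[3,4]
R5: Y=0.2762 on G[3,4]
R6: Y=0.09709 on G[4,0]
R7: Y=0.02525 on G[3,2]
R8: Y=0.2907 on G[4,1]
R9: Y=0.01721 on G[4,1]
R10: Y=0.09615 on G[0,2]
R11: Y=0.7812 on G[0,3]
R12: Y=0.006757 on G[2,5]
R13: Y=0.5181 on G[4,3]
R14: Y=0.1124 on G[5,1]
R15: Y=0.0003390 on G[4,5]
R16: Y=0.0001727 on G[0,4]
R17: Y=0.007407 on G[2,0]
R18: Y=0.5848 on G[3,2]
R19: Y=0.0001072 on G[4,0]
Itest: z[4]−=0.0531, z[2]+=0.0531
solve → V1=-0.02197, V2=0.06038, V3=-0.003087, V4=-0.03945, V5=0.02594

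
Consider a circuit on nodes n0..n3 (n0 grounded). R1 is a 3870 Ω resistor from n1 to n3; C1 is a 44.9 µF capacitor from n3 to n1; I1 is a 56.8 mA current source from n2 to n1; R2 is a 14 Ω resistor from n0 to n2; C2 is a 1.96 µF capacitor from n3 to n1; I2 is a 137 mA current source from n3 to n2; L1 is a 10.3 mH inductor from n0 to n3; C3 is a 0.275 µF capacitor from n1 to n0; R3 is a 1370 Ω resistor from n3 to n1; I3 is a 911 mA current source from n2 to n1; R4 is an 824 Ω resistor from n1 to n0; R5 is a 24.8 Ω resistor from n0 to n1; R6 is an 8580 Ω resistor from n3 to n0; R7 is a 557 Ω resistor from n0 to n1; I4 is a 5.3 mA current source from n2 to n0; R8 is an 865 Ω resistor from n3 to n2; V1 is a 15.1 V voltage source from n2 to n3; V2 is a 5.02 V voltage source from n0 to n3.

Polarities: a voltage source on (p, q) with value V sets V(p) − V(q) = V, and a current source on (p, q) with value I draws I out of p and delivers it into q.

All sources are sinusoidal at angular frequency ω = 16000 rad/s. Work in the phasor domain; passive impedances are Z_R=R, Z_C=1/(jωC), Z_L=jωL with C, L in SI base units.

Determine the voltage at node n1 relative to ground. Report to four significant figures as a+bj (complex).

-4.899-1.565j V

Apply KCL at each of the 3 non-ground nodes and solve the resulting linear system.
Node n1: branches {R1, C1, I1, C2, C3, R3, I3, R4, R5, R7} → V_1 = -4.899-1.565j
Node n2: branches {I1, R2, I2, I3, I4, R8, V1} → V_2 = 10.08+0.000j
Node n3: branches {R1, C1, C2, I2, L1, R3, R6, R8, V1, V2} → V_3 = -5.020+0.000j
Source currents: i(V1)=-1.574+0.000j, i(V2)=0.5193-0.05889j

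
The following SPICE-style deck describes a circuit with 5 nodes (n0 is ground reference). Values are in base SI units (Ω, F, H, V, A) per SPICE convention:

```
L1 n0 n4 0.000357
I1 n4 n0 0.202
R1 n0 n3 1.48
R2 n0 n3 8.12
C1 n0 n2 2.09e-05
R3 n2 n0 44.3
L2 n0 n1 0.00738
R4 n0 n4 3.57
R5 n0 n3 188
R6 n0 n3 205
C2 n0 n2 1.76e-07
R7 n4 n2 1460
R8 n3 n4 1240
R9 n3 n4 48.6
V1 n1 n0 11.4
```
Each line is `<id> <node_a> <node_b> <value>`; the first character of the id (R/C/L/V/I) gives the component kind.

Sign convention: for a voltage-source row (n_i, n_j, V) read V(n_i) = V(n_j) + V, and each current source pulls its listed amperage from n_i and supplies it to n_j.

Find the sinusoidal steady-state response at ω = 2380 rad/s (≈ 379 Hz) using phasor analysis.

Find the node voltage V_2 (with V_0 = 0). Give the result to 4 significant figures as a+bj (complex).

-0.002025-0.0003754j V

Element admittances at ω=2380 rad/s:
  Y(L1) = 0.000-1.177j S between n0,n4
  I1: injects 0.202 A into n0 (from n4)
  Y(R1) = 0.6757+0.000j S between n0,n3
  Y(R2) = 0.1232+0.000j S between n0,n3
  Y(C1) = 0.000+0.04974j S between n0,n2
  Y(R3) = 0.02257+0.000j S between n2,n0
  Y(L2) = 0.000-0.05693j S between n0,n1
  Y(R4) = 0.2801+0.000j S between n0,n4
  Y(R5) = 0.005319+0.000j S between n0,n3
  Y(R6) = 0.004878+0.000j S between n0,n3
  Y(C2) = 0.000+0.0004189j S between n0,n2
  Y(R7) = 0.0006849+0.000j S between n4,n2
  Y(R8) = 0.0008065+0.000j S between n3,n4
  Y(R9) = 0.02058+0.000j S between n3,n4
  V1: constraint V(n1)−V(n0) = 11.4
Assemble and solve the 5×5 MNA system:
  V(n1)=11.40+0.000j  V(n2)=-0.002025-0.0003754j  V(n3)=-0.001063-0.004147j  V(n4)=-0.04128-0.1611j
  i(V1)=0.000+0.6490j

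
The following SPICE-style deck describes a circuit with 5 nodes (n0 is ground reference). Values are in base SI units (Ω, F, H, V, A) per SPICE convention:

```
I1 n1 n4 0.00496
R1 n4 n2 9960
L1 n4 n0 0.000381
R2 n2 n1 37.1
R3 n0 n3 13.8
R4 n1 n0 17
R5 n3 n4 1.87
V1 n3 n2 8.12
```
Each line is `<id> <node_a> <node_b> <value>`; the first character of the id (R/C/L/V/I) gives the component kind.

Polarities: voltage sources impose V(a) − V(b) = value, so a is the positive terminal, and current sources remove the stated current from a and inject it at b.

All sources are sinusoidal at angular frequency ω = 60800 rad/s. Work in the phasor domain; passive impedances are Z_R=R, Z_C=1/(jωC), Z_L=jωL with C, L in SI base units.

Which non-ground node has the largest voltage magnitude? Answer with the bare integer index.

Apply KCL at each of the 4 non-ground nodes and solve the resulting linear system.
Node n1: branches {I1, R2, R4} → V_1 = -2.186+0.1933j
Node n2: branches {R1, R2, V1} → V_2 = -6.774+0.6151j
Node n3: branches {R3, R5, V1} → V_3 = 1.346+0.6151j
Node n4: branches {I1, R1, L1, R5} → V_4 = 1.296+0.7196j
Source currents: i(V1)=-0.1245+0.01136j

2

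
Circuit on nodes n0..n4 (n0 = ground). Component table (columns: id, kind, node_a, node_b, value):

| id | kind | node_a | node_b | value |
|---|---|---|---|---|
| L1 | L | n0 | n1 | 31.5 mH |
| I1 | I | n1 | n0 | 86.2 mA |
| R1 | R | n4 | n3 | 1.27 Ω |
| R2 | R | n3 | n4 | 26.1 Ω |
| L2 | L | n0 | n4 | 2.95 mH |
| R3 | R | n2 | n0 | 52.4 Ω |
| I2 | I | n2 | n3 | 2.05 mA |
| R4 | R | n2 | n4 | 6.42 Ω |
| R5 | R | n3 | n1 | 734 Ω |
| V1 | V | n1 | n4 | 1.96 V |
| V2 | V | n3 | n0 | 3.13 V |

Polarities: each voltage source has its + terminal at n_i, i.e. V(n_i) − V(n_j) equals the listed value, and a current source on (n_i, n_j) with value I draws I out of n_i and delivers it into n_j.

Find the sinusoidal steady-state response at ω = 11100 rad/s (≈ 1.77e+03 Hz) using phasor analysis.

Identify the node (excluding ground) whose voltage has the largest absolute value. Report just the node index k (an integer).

MNA unknowns: 4 node voltages V₁..V_4 plus 2 source currents (V1, V2)
L1: Y=0.000-0.002860j on G[0,1]
I1: z[1]−=0.0862, z[0]+=0.0862
R1: Y=0.7874+0.000j on G[4,3]
R2: Y=0.03831+0.000j on G[3,4]
L2: Y=0.000-0.03054j on G[0,4]
R3: Y=0.01908+0.000j on G[2,0]
I2: z[2]−=0.00205, z[3]+=0.00205
R4: Y=0.1558+0.000j on G[2,4]
R5: Y=0.001362+0.000j on G[3,1]
V1: row V1−V4=1.96, i_V1 at 1,4
V2: row V3−V0=3.13, i_V2 at 3,0
solve → V1=4.915+0.1236j, V2=2.620+0.1101j, V3=3.130+0.000j, V4=2.955+0.1236j
aux → i_V1=-0.08898+0.01389j, i_V2=-0.1403+0.1022j

1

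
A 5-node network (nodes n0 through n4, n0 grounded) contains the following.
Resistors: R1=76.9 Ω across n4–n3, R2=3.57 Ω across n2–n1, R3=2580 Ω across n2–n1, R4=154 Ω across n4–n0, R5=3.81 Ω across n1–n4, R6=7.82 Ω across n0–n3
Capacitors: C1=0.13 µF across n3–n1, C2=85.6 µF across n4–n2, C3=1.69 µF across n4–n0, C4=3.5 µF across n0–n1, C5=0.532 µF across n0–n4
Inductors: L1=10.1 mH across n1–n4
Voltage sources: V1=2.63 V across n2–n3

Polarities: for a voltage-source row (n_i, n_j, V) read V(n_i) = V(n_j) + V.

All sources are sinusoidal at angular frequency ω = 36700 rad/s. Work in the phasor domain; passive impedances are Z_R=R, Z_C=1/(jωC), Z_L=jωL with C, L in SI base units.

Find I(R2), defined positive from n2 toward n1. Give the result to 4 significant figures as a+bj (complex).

0.08011+0.03464j A

MNA unknowns: 4 node voltages V₁..V_4 plus 1 source current (V1)
R1: Y=0.01300+0.000j on G[4,3]
C1: Y=0.000+0.004771j on G[3,1]
R2: Y=0.2801+0.000j on G[2,1]
C2: Y=0.000+3.142j on G[4,2]
C3: Y=0.000+0.06202j on G[4,0]
R3: Y=0.0003876+0.000j on G[2,1]
C4: Y=0.000+0.1285j on G[0,1]
C5: Y=0.000+0.01952j on G[0,4]
R4: Y=0.006494+0.000j on G[4,0]
L1: Y=0.000-0.002698j on G[1,4]
R5: Y=0.2625+0.000j on G[1,4]
R6: Y=0.1279+0.000j on G[0,3]
V1: row V2−V3=2.63, i_V1 at 2,3
solve → V1=0.5497-1.139j, V2=0.8357-1.015j, V3=-1.794-1.015j, V4=0.8017-0.9564j
aux → i_V1=-0.2638-0.1417j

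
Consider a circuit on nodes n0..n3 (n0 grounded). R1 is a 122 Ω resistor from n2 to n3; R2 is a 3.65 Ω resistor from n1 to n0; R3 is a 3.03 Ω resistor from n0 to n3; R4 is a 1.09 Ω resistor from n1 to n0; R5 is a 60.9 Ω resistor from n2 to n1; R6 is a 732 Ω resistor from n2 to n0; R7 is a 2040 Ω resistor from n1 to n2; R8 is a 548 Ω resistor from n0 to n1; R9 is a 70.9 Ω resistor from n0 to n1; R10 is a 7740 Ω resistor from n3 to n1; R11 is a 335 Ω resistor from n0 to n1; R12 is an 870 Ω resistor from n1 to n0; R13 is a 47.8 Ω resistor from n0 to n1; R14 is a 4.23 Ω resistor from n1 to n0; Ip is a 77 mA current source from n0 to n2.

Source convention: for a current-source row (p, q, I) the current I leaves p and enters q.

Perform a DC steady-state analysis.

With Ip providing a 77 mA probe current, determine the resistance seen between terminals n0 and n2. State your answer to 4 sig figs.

R_eq = 38.34 Ω

Element admittances at DC:
  Y(R1) = 0.008197 S between n2,n3
  Y(R2) = 0.2740 S between n1,n0
  Y(R3) = 0.3300 S between n0,n3
  Y(R4) = 0.9174 S between n1,n0
  Y(R5) = 0.01642 S between n2,n1
  Y(R6) = 0.001366 S between n2,n0
  Y(R7) = 0.0004902 S between n1,n2
  Y(R8) = 0.001825 S between n0,n1
  Y(R9) = 0.01410 S between n0,n1
  Y(R10) = 0.0001292 S between n3,n1
  Y(R11) = 0.002985 S between n0,n1
  Y(R12) = 0.001149 S between n1,n0
  Y(R13) = 0.02092 S between n0,n1
  Y(R14) = 0.2364 S between n1,n0
  Ip: injects 0.077 A into n2 (from n0)
Assemble and solve the 3×3 MNA system:
  V(n1)=0.03361  V(n2)=2.952  V(n3)=0.07153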